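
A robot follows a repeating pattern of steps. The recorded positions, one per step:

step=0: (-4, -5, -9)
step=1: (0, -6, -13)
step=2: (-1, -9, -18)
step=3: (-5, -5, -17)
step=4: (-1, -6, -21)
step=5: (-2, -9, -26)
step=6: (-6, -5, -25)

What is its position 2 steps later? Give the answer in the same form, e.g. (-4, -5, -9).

(-3, -9, -34)

Step-to-step displacements: (+4, -1, -4), (-1, -3, -5), (-4, +4, +1), (+4, -1, -4), (-1, -3, -5), (-4, +4, +1) — a repeating cycle of length 3.
step 7: apply (+4, -1, -4) → (-2, -6, -29)
step 8: apply (-1, -3, -5) → (-3, -9, -34)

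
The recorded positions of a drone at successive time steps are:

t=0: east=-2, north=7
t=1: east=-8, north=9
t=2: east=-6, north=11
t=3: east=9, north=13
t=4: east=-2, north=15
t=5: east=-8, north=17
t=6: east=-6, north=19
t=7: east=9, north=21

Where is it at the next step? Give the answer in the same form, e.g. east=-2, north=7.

East: cycles through -2, -8, -6, 9 every 4 steps. Step 8 lands at position 0 of the cycle → -2.
North: linear, +2 per step → 23 at step 8.

east=-2, north=23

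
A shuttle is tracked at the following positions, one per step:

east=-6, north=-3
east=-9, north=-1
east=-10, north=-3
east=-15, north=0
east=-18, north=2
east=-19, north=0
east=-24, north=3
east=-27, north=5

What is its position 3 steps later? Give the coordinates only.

east=-36, north=8

The moves between consecutive positions are (-3,+2), (-1,-2), (-5,+3), (-3,+2), (-1,-2), (-5,+3), (-3,+2); they repeat the 3-cycle [(-3,+2), (-1,-2), (-5,+3)].
step 8: apply (-1,-2) → east=-28, north=3
step 9: apply (-5,+3) → east=-33, north=6
step 10: apply (-3,+2) → east=-36, north=8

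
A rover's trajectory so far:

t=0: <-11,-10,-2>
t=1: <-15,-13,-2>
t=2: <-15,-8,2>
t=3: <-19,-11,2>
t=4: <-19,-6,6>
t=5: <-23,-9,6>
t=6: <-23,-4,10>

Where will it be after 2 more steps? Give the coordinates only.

<-27,-2,14>

Differencing gives <-4,-3,+0>, <+0,+5,+4>, <-4,-3,+0>, <+0,+5,+4>, <-4,-3,+0>, <+0,+5,+4>. This is the pattern <-4,-3,+0>, <+0,+5,+4> repeated.
step 7: apply <-4,-3,+0> → <-27,-7,10>
step 8: apply <+0,+5,+4> → <-27,-2,14>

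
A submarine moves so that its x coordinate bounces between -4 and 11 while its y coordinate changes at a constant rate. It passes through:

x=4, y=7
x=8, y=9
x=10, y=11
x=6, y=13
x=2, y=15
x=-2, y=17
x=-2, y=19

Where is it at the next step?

The x coordinate travels 4 per step and bounces off the walls at -4 and 11.
  step 7: -2 → 2
The y coordinate changes by +2 each step: at step 7 it is 21.

x=2, y=21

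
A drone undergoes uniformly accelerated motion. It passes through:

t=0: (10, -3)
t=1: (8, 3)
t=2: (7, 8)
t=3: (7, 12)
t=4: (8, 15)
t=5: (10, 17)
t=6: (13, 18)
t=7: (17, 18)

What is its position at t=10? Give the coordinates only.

(35, 12)

Successive displacements: (-2, +6), (-1, +5), (+0, +4), (+1, +3), (+2, +2), (+3, +1), (+4, +0) — each changes by (+1, -1).
step 8: (17, 18) + (+5, -1) → (22, 17)
step 9: (22, 17) + (+6, -2) → (28, 15)
step 10: (28, 15) + (+7, -3) → (35, 12)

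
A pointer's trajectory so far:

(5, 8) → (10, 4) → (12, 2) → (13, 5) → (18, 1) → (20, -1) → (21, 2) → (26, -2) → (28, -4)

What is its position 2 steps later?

(34, -5)

Differencing gives (+5, -4), (+2, -2), (+1, +3), (+5, -4), (+2, -2), (+1, +3), (+5, -4), (+2, -2). This is the pattern (+5, -4), (+2, -2), (+1, +3) repeated.
step 9: apply (+1, +3) → (29, -1)
step 10: apply (+5, -4) → (34, -5)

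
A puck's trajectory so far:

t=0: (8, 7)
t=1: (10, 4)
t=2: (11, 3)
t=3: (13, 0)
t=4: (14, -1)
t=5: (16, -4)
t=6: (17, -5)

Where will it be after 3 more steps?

(22, -12)

Step-to-step displacements: (+2, -3), (+1, -1), (+2, -3), (+1, -1), (+2, -3), (+1, -1) — a repeating cycle of length 2.
step 7: apply (+2, -3) → (19, -8)
step 8: apply (+1, -1) → (20, -9)
step 9: apply (+2, -3) → (22, -12)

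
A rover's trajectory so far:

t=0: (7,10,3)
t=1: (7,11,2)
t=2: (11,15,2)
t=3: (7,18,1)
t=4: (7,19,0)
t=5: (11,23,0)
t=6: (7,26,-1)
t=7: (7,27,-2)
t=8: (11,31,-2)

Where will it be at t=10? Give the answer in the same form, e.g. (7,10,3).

(7,35,-4)

Step-to-step displacements: (+0,+1,-1), (+4,+4,+0), (-4,+3,-1), (+0,+1,-1), (+4,+4,+0), (-4,+3,-1), (+0,+1,-1), (+4,+4,+0) — a repeating cycle of length 3.
step 9: apply (-4,+3,-1) → (7,34,-3)
step 10: apply (+0,+1,-1) → (7,35,-4)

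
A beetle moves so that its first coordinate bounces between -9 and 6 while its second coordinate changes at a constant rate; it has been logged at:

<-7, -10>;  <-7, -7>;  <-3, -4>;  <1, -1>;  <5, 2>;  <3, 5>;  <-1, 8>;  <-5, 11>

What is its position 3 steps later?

The first coordinate reflects between -9 and 6, moving 4 per step.
  step 8: -5 → -9
  step 9: -9 → -5
  step 10: -5 → -1
The second coordinate changes by +3 each step: at step 10 it is 20.

<-1, 20>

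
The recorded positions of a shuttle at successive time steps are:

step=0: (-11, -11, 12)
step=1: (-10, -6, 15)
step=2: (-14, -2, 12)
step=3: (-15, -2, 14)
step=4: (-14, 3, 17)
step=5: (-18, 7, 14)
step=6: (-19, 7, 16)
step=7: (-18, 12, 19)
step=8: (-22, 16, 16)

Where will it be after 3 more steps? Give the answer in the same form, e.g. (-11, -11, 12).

The moves between consecutive positions are (+1, +5, +3), (-4, +4, -3), (-1, +0, +2), (+1, +5, +3), (-4, +4, -3), (-1, +0, +2), (+1, +5, +3), (-4, +4, -3); they repeat the 3-cycle [(+1, +5, +3), (-4, +4, -3), (-1, +0, +2)].
step 9: apply (-1, +0, +2) → (-23, 16, 18)
step 10: apply (+1, +5, +3) → (-22, 21, 21)
step 11: apply (-4, +4, -3) → (-26, 25, 18)

(-26, 25, 18)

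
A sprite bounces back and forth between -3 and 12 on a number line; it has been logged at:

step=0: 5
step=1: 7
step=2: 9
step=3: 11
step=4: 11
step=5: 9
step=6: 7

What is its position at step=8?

3

The value reflects between -3 and 12, moving 2 per step.
  step 7: 7 → 5
  step 8: 5 → 3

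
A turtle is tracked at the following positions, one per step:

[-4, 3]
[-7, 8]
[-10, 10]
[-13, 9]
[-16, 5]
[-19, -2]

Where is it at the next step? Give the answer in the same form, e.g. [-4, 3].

First differences are [-3, +5], [-3, +2], [-3, -1], [-3, -4], [-3, -7]; their common second difference is [+0, -3] (constant acceleration).
step 6: [-19, -2] + [-3, -10] → [-22, -12]

[-22, -12]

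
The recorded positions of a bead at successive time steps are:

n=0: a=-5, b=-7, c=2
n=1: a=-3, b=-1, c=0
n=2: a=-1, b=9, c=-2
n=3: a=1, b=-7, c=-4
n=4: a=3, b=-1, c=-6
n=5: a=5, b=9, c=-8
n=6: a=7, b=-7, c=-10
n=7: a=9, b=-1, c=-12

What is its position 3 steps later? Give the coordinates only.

A: linear, +2 per step → 15 at step 10.
B: cycles through -7, -1, 9 every 3 steps. Step 10 lands at position 1 of the cycle → -1.
C: linear, -2 per step → -18 at step 10.

a=15, b=-1, c=-18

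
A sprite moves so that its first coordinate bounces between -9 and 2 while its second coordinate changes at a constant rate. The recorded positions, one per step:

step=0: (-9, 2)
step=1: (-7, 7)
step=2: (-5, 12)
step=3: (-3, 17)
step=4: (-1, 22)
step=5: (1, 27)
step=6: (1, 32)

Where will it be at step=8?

(-3, 42)

The first coordinate reflects between -9 and 2, moving 2 per step.
  step 7: 1 → -1
  step 8: -1 → -3
The second coordinate changes by +5 each step: at step 8 it is 42.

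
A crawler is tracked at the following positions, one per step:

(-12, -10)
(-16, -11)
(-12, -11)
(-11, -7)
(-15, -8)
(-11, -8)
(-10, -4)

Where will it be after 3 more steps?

Differencing gives (-4, -1), (+4, +0), (+1, +4), (-4, -1), (+4, +0), (+1, +4). This is the pattern (-4, -1), (+4, +0), (+1, +4) repeated.
step 7: apply (-4, -1) → (-14, -5)
step 8: apply (+4, +0) → (-10, -5)
step 9: apply (+1, +4) → (-9, -1)

(-9, -1)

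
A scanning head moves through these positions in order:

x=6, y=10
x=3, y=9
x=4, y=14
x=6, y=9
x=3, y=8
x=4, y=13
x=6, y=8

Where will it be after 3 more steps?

x=6, y=7

Differencing gives (-3, -1), (+1, +5), (+2, -5), (-3, -1), (+1, +5), (+2, -5). This is the pattern (-3, -1), (+1, +5), (+2, -5) repeated.
step 7: apply (-3, -1) → x=3, y=7
step 8: apply (+1, +5) → x=4, y=12
step 9: apply (+2, -5) → x=6, y=7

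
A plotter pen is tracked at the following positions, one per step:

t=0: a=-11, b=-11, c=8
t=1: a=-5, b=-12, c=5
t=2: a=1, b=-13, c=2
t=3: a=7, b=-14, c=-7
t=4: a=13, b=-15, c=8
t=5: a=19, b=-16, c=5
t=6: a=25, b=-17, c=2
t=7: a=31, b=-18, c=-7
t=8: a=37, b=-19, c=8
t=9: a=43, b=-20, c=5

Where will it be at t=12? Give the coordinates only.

A: linear, +6 per step → 61 at step 12.
B: linear, -1 per step → -23 at step 12.
C: cycles through 8, 5, 2, -7 every 4 steps. Step 12 lands at position 0 of the cycle → 8.

a=61, b=-23, c=8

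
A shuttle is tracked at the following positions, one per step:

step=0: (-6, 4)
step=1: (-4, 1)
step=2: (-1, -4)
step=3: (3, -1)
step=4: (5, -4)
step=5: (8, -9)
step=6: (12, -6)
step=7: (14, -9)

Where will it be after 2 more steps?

(21, -11)

Step-to-step displacements: (+2, -3), (+3, -5), (+4, +3), (+2, -3), (+3, -5), (+4, +3), (+2, -3) — a repeating cycle of length 3.
step 8: apply (+3, -5) → (17, -14)
step 9: apply (+4, +3) → (21, -11)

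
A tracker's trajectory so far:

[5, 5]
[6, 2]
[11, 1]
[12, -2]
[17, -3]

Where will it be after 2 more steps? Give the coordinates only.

[23, -7]

The moves between consecutive positions are [+1, -3], [+5, -1], [+1, -3], [+5, -1]; they repeat the 2-cycle [[+1, -3], [+5, -1]].
step 5: apply [+1, -3] → [18, -6]
step 6: apply [+5, -1] → [23, -7]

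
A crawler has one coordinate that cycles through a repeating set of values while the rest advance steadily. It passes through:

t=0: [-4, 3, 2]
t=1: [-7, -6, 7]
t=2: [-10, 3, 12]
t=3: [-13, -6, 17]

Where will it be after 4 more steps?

[-25, -6, 37]

First: linear, -3 per step → -25 at step 7.
Second: cycles through 3, -6 every 2 steps. Step 7 lands at position 1 of the cycle → -6.
Third: linear, +5 per step → 37 at step 7.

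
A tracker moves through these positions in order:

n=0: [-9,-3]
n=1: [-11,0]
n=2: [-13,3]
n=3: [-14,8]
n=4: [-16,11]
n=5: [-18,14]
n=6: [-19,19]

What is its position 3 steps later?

Step-to-step displacements: [-2,+3], [-2,+3], [-1,+5], [-2,+3], [-2,+3], [-1,+5] — a repeating cycle of length 3.
step 7: apply [-2,+3] → [-21,22]
step 8: apply [-2,+3] → [-23,25]
step 9: apply [-1,+5] → [-24,30]

[-24,30]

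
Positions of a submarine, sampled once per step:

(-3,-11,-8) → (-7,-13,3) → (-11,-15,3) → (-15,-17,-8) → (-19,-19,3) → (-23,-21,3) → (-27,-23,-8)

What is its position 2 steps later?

First: linear, -4 per step → -35 at step 8.
Second: linear, -2 per step → -27 at step 8.
Third: cycles through -8, 3, 3 every 3 steps. Step 8 lands at position 2 of the cycle → 3.

(-35,-27,3)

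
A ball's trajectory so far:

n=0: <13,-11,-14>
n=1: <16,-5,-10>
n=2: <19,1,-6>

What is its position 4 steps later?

<31,25,10>

The position changes by <+3,+6,+4> every step.
step 3: <19,1,-6> + <+3,+6,+4> → <22,7,-2>
step 4: <22,7,-2> + <+3,+6,+4> → <25,13,2>
step 5: <25,13,2> + <+3,+6,+4> → <28,19,6>
step 6: <28,19,6> + <+3,+6,+4> → <31,25,10>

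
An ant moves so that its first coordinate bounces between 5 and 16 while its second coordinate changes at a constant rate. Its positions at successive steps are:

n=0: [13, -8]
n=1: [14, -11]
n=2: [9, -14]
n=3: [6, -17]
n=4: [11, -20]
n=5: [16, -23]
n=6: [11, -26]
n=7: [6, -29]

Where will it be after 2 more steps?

[14, -35]

The first coordinate travels 5 per step and bounces off the walls at 5 and 16.
  step 8: 6 → 9
  step 9: 9 → 14
The second coordinate changes by -3 each step: at step 9 it is -35.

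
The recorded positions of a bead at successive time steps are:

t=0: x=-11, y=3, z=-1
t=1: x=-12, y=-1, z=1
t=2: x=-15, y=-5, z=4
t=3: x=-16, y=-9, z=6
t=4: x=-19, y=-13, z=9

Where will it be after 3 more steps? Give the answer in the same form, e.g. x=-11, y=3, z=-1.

Differencing gives (-1, -4, +2), (-3, -4, +3), (-1, -4, +2), (-3, -4, +3). This is the pattern (-1, -4, +2), (-3, -4, +3) repeated.
step 5: apply (-1, -4, +2) → x=-20, y=-17, z=11
step 6: apply (-3, -4, +3) → x=-23, y=-21, z=14
step 7: apply (-1, -4, +2) → x=-24, y=-25, z=16

x=-24, y=-25, z=16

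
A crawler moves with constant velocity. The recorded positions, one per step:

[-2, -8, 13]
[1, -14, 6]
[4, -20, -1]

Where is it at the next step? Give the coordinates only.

[7, -26, -8]

Constant displacement of [+3, -6, -7] per step.
step 3: [4, -20, -1] + [+3, -6, -7] → [7, -26, -8]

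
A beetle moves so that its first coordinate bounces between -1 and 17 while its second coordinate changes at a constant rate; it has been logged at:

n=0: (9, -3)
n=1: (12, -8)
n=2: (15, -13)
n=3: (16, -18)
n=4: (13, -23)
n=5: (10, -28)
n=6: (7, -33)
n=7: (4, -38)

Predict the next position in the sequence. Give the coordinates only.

The first coordinate travels 3 per step and bounces off the walls at -1 and 17.
  step 8: 4 → 1
The second coordinate changes by -5 each step: at step 8 it is -43.

(1, -43)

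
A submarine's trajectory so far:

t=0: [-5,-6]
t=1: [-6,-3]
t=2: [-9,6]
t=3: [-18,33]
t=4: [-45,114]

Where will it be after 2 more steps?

[-369,1086]

Consecutive displacements [-1,+3], [-3,+9], [-9,+27], [-27,+81] scale by a factor of 3 each step.
step 5: [-45,114] + [-81,+243] → [-126,357]
step 6: [-126,357] + [-243,+729] → [-369,1086]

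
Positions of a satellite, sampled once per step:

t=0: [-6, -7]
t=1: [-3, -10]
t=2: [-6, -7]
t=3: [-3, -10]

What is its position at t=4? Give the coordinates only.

The jumps are [+3, -3], [-3, +3], [+3, -3] — a geometric progression with ratio -1.
step 4: [-3, -10] + [-3, +3] → [-6, -7]

[-6, -7]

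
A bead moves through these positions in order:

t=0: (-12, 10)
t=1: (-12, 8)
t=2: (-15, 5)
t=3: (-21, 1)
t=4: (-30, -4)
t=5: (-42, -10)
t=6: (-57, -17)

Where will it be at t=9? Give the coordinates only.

(-120, -44)

First differences are (+0, -2), (-3, -3), (-6, -4), (-9, -5), (-12, -6), (-15, -7); their common second difference is (-3, -1) (constant acceleration).
step 7: (-57, -17) + (-18, -8) → (-75, -25)
step 8: (-75, -25) + (-21, -9) → (-96, -34)
step 9: (-96, -34) + (-24, -10) → (-120, -44)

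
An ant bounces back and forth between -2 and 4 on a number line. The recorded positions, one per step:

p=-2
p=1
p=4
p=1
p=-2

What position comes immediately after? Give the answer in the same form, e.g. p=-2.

The value travels 3 per step and bounces off the walls at -2 and 4.
  step 5: -2 → 1

p=1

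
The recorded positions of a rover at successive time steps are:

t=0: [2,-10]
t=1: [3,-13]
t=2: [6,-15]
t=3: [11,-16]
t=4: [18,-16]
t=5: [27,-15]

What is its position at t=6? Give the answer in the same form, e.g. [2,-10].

First differences are [+1,-3], [+3,-2], [+5,-1], [+7,+0], [+9,+1]; their common second difference is [+2,+1] (constant acceleration).
step 6: [27,-15] + [+11,+2] → [38,-13]

[38,-13]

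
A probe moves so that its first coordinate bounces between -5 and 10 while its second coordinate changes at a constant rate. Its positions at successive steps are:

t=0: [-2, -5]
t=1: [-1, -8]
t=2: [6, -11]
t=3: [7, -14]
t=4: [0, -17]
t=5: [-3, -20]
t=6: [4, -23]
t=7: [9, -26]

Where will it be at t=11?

The first coordinate travels 7 per step and bounces off the walls at -5 and 10.
  step 8: 9 → 2
  step 9: 2 → -5
  step 10: -5 → 2
  step 11: 2 → 9
The second coordinate changes by -3 each step: at step 11 it is -38.

[9, -38]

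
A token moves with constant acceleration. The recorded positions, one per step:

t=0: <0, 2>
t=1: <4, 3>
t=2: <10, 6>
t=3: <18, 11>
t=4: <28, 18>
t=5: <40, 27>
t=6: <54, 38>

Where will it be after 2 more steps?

<88, 66>

Successive displacements: <+4, +1>, <+6, +3>, <+8, +5>, <+10, +7>, <+12, +9>, <+14, +11> — each changes by <+2, +2>.
step 7: <54, 38> + <+16, +13> → <70, 51>
step 8: <70, 51> + <+18, +15> → <88, 66>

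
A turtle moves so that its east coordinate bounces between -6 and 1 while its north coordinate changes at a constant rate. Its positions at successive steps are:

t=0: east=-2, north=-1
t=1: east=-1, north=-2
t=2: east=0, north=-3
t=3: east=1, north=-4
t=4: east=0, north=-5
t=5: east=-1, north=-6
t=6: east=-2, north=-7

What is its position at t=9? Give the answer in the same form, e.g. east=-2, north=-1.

east=-5, north=-10

The east coordinate travels 1 per step and bounces off the walls at -6 and 1.
  step 7: -2 → -3
  step 8: -3 → -4
  step 9: -4 → -5
The north coordinate changes by -1 each step: at step 9 it is -10.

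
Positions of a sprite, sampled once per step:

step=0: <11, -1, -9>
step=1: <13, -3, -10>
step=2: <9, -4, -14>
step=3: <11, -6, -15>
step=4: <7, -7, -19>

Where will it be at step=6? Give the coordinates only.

<5, -10, -24>

Step-to-step displacements: <+2, -2, -1>, <-4, -1, -4>, <+2, -2, -1>, <-4, -1, -4> — a repeating cycle of length 2.
step 5: apply <+2, -2, -1> → <9, -9, -20>
step 6: apply <-4, -1, -4> → <5, -10, -24>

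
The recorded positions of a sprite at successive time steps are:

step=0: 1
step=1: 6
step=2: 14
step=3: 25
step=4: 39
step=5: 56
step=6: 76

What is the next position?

99

Successive displacements: +5, +8, +11, +14, +17, +20 — each changes by +3.
step 7: 76 + 23 → 99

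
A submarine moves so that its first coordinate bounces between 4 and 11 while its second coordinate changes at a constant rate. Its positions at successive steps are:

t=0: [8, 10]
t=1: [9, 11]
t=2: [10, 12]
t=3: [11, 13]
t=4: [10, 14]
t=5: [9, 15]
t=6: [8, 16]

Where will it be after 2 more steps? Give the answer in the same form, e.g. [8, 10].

The first coordinate reflects between 4 and 11, moving 1 per step.
  step 7: 8 → 7
  step 8: 7 → 6
The second coordinate changes by +1 each step: at step 8 it is 18.

[6, 18]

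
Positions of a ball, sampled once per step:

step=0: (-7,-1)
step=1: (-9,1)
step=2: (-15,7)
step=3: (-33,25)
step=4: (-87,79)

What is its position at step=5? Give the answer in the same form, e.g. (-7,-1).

Consecutive displacements (-2,+2), (-6,+6), (-18,+18), (-54,+54) scale by a factor of 3 each step.
step 5: (-87,79) + (-162,+162) → (-249,241)

(-249,241)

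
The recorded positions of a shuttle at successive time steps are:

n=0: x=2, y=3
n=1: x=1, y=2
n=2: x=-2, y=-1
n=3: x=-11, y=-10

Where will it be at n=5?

Step-to-step displacements: (-1, -1), (-3, -3), (-9, -9); each is 3× the previous.
step 4: x=-11, y=-10 + (-27, -27) → x=-38, y=-37
step 5: x=-38, y=-37 + (-81, -81) → x=-119, y=-118

x=-119, y=-118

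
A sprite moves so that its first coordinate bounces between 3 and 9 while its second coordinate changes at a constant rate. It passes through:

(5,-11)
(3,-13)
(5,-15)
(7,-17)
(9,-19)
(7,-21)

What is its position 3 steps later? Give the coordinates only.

The first coordinate reflects between 3 and 9, moving 2 per step.
  step 6: 7 → 5
  step 7: 5 → 3
  step 8: 3 → 5
The second coordinate changes by -2 each step: at step 8 it is -27.

(5,-27)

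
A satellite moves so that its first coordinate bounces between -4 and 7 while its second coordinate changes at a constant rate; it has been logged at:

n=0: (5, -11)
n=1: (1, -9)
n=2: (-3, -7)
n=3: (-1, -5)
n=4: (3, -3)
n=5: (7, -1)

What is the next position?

The first coordinate reflects between -4 and 7, moving 4 per step.
  step 6: 7 → 3
The second coordinate changes by +2 each step: at step 6 it is 1.

(3, 1)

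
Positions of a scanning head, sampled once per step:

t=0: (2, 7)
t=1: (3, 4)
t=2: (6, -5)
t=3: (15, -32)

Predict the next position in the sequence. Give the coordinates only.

(42, -113)

The jumps are (+1, -3), (+3, -9), (+9, -27) — a geometric progression with ratio 3.
step 4: (15, -32) + (+27, -81) → (42, -113)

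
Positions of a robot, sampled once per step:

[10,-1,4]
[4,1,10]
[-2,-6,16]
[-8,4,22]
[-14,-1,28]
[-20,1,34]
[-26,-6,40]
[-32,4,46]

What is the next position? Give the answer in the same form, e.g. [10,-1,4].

[-38,-1,52]

First: linear, -6 per step → -38 at step 8.
Second: cycles through -1, 1, -6, 4 every 4 steps. Step 8 lands at position 0 of the cycle → -1.
Third: linear, +6 per step → 52 at step 8.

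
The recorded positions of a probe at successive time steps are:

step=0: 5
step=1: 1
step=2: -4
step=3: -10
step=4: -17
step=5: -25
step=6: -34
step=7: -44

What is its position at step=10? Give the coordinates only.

Successive displacements: -4, -5, -6, -7, -8, -9, -10 — each changes by -1.
step 8: -44 − 11 → -55
step 9: -55 − 12 → -67
step 10: -67 − 13 → -80

-80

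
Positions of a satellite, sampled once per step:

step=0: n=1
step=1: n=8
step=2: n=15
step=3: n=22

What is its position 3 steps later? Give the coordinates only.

n=43

The position changes by +7 every step.
step 4: 22 + 7 → n=29
step 5: 29 + 7 → n=36
step 6: 36 + 7 → n=43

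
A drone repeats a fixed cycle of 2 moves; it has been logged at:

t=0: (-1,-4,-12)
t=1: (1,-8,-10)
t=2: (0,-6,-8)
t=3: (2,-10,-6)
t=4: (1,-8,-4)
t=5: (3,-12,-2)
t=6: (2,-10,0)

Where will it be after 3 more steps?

The moves between consecutive positions are (+2,-4,+2), (-1,+2,+2), (+2,-4,+2), (-1,+2,+2), (+2,-4,+2), (-1,+2,+2); they repeat the 2-cycle [(+2,-4,+2), (-1,+2,+2)].
step 7: apply (+2,-4,+2) → (4,-14,2)
step 8: apply (-1,+2,+2) → (3,-12,4)
step 9: apply (+2,-4,+2) → (5,-16,6)

(5,-16,6)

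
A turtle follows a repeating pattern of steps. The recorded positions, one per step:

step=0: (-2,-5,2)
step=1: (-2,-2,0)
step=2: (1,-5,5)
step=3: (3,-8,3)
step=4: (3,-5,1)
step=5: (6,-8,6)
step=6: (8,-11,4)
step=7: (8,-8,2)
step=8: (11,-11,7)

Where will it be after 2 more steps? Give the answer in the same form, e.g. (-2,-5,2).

(13,-11,3)

Step-to-step displacements: (+0,+3,-2), (+3,-3,+5), (+2,-3,-2), (+0,+3,-2), (+3,-3,+5), (+2,-3,-2), (+0,+3,-2), (+3,-3,+5) — a repeating cycle of length 3.
step 9: apply (+2,-3,-2) → (13,-14,5)
step 10: apply (+0,+3,-2) → (13,-11,3)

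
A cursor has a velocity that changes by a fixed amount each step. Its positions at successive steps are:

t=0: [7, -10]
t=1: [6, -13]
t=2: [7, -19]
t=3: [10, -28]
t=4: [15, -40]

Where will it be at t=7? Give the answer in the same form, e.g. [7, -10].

Taking differences between consecutive positions: [-1, -3], [+1, -6], [+3, -9], [+5, -12]. These grow by [+2, -3] each step.
step 5: [15, -40] + [+7, -15] → [22, -55]
step 6: [22, -55] + [+9, -18] → [31, -73]
step 7: [31, -73] + [+11, -21] → [42, -94]

[42, -94]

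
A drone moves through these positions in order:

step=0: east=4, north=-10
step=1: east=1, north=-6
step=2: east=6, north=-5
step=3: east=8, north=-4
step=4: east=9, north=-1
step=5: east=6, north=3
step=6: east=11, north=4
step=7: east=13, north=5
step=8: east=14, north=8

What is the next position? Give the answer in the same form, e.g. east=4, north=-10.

east=11, north=12

The moves between consecutive positions are (-3,+4), (+5,+1), (+2,+1), (+1,+3), (-3,+4), (+5,+1), (+2,+1), (+1,+3); they repeat the 4-cycle [(-3,+4), (+5,+1), (+2,+1), (+1,+3)].
step 9: apply (-3,+4) → east=11, north=12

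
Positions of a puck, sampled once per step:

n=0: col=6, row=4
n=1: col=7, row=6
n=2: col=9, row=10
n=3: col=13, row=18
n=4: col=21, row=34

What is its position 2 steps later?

Step-to-step displacements: (+1, +2), (+2, +4), (+4, +8), (+8, +16); each is 2× the previous.
step 5: col=21, row=34 + (+16, +32) → col=37, row=66
step 6: col=37, row=66 + (+32, +64) → col=69, row=130

col=69, row=130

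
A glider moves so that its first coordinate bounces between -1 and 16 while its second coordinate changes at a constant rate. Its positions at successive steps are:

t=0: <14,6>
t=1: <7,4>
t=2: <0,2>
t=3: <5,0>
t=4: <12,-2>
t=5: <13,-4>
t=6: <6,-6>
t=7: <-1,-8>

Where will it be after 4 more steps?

<5,-16>

The first coordinate travels 7 per step and bounces off the walls at -1 and 16.
  step 8: -1 → 6
  step 9: 6 → 13
  step 10: 13 → 12
  step 11: 12 → 5
The second coordinate changes by -2 each step: at step 11 it is -16.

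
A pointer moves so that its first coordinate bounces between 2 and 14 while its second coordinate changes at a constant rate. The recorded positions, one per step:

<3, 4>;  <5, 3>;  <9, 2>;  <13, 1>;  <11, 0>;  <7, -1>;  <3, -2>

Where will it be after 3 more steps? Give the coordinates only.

<13, -5>

The first coordinate reflects between 2 and 14, moving 4 per step.
  step 7: 3 → 5
  step 8: 5 → 9
  step 9: 9 → 13
The second coordinate changes by -1 each step: at step 9 it is -5.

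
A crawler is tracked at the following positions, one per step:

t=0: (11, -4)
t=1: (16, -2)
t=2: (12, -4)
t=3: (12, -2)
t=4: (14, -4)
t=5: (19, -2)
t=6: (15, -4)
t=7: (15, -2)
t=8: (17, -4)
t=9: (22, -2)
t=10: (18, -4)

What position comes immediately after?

(18, -2)

Step-to-step displacements: (+5, +2), (-4, -2), (+0, +2), (+2, -2), (+5, +2), (-4, -2), (+0, +2), (+2, -2), (+5, +2), (-4, -2) — a repeating cycle of length 4.
step 11: apply (+0, +2) → (18, -2)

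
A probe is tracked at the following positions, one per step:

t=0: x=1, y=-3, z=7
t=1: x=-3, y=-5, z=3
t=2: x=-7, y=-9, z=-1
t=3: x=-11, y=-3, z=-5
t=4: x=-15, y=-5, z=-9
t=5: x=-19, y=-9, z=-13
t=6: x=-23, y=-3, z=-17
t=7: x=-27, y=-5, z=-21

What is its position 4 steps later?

x=-43, y=-9, z=-37

X: linear, -4 per step → -43 at step 11.
Y: cycles through -3, -5, -9 every 3 steps. Step 11 lands at position 2 of the cycle → -9.
Z: linear, -4 per step → -37 at step 11.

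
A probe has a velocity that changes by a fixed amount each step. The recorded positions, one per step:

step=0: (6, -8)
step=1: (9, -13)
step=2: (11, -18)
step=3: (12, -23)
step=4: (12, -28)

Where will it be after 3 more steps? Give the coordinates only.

Taking differences between consecutive positions: (+3, -5), (+2, -5), (+1, -5), (+0, -5). These grow by (-1, +0) each step.
step 5: (12, -28) + (-1, -5) → (11, -33)
step 6: (11, -33) + (-2, -5) → (9, -38)
step 7: (9, -38) + (-3, -5) → (6, -43)

(6, -43)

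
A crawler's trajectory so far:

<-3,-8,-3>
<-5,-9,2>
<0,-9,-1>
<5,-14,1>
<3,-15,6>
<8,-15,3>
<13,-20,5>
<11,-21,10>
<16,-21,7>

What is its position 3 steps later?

The moves between consecutive positions are <-2,-1,+5>, <+5,+0,-3>, <+5,-5,+2>, <-2,-1,+5>, <+5,+0,-3>, <+5,-5,+2>, <-2,-1,+5>, <+5,+0,-3>; they repeat the 3-cycle [<-2,-1,+5>, <+5,+0,-3>, <+5,-5,+2>].
step 9: apply <+5,-5,+2> → <21,-26,9>
step 10: apply <-2,-1,+5> → <19,-27,14>
step 11: apply <+5,+0,-3> → <24,-27,11>

<24,-27,11>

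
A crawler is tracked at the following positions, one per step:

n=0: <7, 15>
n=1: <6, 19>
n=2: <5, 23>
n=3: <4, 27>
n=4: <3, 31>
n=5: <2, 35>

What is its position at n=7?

<0, 43>

Constant displacement of <-1, +4> per step.
step 6: <2, 35> + <-1, +4> → <1, 39>
step 7: <1, 39> + <-1, +4> → <0, 43>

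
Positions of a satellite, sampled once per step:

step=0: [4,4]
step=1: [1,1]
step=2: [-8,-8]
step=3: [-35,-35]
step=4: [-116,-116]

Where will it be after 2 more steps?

[-1088,-1088]

The jumps are [-3,-3], [-9,-9], [-27,-27], [-81,-81] — a geometric progression with ratio 3.
step 5: [-116,-116] + [-243,-243] → [-359,-359]
step 6: [-359,-359] + [-729,-729] → [-1088,-1088]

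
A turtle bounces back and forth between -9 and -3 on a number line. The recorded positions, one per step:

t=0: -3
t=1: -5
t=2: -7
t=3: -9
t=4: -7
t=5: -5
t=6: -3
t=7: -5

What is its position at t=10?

The value travels 2 per step and bounces off the walls at -9 and -3.
  step 8: -5 → -7
  step 9: -7 → -9
  step 10: -9 → -7

-7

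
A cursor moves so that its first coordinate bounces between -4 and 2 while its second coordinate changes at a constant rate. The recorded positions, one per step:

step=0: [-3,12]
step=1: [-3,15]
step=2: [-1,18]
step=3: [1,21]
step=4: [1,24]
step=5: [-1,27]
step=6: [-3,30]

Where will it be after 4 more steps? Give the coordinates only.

The first coordinate reflects between -4 and 2, moving 2 per step.
  step 7: -3 → -3
  step 8: -3 → -1
  step 9: -1 → 1
  step 10: 1 → 1
The second coordinate changes by +3 each step: at step 10 it is 42.

[1,42]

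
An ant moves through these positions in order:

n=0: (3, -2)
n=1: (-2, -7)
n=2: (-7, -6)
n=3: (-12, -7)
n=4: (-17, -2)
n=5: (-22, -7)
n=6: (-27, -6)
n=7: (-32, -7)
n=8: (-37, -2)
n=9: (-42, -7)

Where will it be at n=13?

First: linear, -5 per step → -62 at step 13.
Second: cycles through -2, -7, -6, -7 every 4 steps. Step 13 lands at position 1 of the cycle → -7.

(-62, -7)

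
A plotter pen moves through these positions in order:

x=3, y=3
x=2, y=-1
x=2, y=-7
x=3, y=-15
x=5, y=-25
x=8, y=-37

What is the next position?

Taking differences between consecutive positions: (-1,-4), (+0,-6), (+1,-8), (+2,-10), (+3,-12). These grow by (+1,-2) each step.
step 6: x=8, y=-37 + (+4,-14) → x=12, y=-51

x=12, y=-51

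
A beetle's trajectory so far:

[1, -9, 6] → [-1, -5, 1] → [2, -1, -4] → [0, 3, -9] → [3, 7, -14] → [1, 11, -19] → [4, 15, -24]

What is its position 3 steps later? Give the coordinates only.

[3, 27, -39]

Step-to-step displacements: [-2, +4, -5], [+3, +4, -5], [-2, +4, -5], [+3, +4, -5], [-2, +4, -5], [+3, +4, -5] — a repeating cycle of length 2.
step 7: apply [-2, +4, -5] → [2, 19, -29]
step 8: apply [+3, +4, -5] → [5, 23, -34]
step 9: apply [-2, +4, -5] → [3, 27, -39]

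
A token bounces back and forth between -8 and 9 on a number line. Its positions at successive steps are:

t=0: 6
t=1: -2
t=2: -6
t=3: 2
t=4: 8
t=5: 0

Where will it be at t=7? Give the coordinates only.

The value travels 8 per step and bounces off the walls at -8 and 9.
  step 6: 0 → -8
  step 7: -8 → 0

0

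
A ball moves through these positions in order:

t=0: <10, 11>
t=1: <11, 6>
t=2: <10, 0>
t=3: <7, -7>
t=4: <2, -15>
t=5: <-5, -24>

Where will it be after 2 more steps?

Taking differences between consecutive positions: <+1, -5>, <-1, -6>, <-3, -7>, <-5, -8>, <-7, -9>. These grow by <-2, -1> each step.
step 6: <-5, -24> + <-9, -10> → <-14, -34>
step 7: <-14, -34> + <-11, -11> → <-25, -45>

<-25, -45>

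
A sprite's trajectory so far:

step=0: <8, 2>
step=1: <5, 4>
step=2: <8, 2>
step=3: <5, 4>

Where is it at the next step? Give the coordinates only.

<8, 2>

Step-to-step displacements: <-3, +2>, <+3, -2>, <-3, +2>; each is -1× the previous.
step 4: <5, 4> + <+3, -2> → <8, 2>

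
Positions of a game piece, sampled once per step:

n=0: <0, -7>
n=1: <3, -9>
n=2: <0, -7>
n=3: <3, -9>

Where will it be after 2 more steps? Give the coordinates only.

<3, -9>

Consecutive displacements <+3, -2>, <-3, +2>, <+3, -2> scale by a factor of -1 each step.
step 4: <3, -9> + <-3, +2> → <0, -7>
step 5: <0, -7> + <+3, -2> → <3, -9>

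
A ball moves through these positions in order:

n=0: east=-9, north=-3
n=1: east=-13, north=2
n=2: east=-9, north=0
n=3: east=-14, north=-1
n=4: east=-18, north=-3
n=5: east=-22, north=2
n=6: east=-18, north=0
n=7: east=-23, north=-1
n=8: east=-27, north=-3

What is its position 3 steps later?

The moves between consecutive positions are (-4, +5), (+4, -2), (-5, -1), (-4, -2), (-4, +5), (+4, -2), (-5, -1), (-4, -2); they repeat the 4-cycle [(-4, +5), (+4, -2), (-5, -1), (-4, -2)].
step 9: apply (-4, +5) → east=-31, north=2
step 10: apply (+4, -2) → east=-27, north=0
step 11: apply (-5, -1) → east=-32, north=-1

east=-32, north=-1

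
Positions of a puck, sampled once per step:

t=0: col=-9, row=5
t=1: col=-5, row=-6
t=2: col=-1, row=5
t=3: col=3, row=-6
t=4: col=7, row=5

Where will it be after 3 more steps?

The col coordinate changes by +4 each step, so at step 7 it is -9 + 7·(4) = 19.
The row coordinate repeats the cycle [5, -6] with period 2; step 7 mod 2 = 1, giving -6.

col=19, row=-6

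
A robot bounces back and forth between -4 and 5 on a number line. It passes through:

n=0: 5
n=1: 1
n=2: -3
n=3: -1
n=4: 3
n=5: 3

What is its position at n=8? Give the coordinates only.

1

The value reflects between -4 and 5, moving 4 per step.
  step 6: 3 → -1
  step 7: -1 → -3
  step 8: -3 → 1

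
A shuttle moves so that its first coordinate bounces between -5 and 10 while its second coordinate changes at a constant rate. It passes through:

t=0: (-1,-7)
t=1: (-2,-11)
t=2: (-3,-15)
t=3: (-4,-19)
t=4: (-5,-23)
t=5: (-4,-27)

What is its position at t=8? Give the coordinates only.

(-1,-39)

The first coordinate travels 1 per step and bounces off the walls at -5 and 10.
  step 6: -4 → -3
  step 7: -3 → -2
  step 8: -2 → -1
The second coordinate changes by -4 each step: at step 8 it is -39.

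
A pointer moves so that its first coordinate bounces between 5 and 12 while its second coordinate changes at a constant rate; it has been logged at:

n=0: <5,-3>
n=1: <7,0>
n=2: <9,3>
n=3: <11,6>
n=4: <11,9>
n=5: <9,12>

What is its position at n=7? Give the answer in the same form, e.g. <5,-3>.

The first coordinate travels 2 per step and bounces off the walls at 5 and 12.
  step 6: 9 → 7
  step 7: 7 → 5
The second coordinate changes by +3 each step: at step 7 it is 18.

<5,18>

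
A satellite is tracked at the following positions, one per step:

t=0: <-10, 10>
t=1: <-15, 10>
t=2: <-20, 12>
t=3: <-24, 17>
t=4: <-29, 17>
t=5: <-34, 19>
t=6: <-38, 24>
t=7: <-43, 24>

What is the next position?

The moves between consecutive positions are <-5, +0>, <-5, +2>, <-4, +5>, <-5, +0>, <-5, +2>, <-4, +5>, <-5, +0>; they repeat the 3-cycle [<-5, +0>, <-5, +2>, <-4, +5>].
step 8: apply <-5, +2> → <-48, 26>

<-48, 26>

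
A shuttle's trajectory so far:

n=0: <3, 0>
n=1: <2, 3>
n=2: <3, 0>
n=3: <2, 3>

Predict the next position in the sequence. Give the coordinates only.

<3, 0>

The jumps are <-1, +3>, <+1, -3>, <-1, +3> — a geometric progression with ratio -1.
step 4: <2, 3> + <+1, -3> → <3, 0>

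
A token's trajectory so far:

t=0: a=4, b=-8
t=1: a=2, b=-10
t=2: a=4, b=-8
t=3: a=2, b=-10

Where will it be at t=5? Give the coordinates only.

a=2, b=-10

The jumps are (-2,-2), (+2,+2), (-2,-2) — a geometric progression with ratio -1.
step 4: a=2, b=-10 + (+2,+2) → a=4, b=-8
step 5: a=4, b=-8 + (-2,-2) → a=2, b=-10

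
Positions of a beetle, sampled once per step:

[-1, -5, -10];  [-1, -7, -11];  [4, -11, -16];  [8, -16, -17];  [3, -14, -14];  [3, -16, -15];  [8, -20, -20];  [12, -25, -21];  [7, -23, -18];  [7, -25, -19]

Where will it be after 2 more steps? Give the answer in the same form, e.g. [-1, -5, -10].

[16, -34, -25]

Differencing gives [+0, -2, -1], [+5, -4, -5], [+4, -5, -1], [-5, +2, +3], [+0, -2, -1], [+5, -4, -5], [+4, -5, -1], [-5, +2, +3], [+0, -2, -1]. This is the pattern [+0, -2, -1], [+5, -4, -5], [+4, -5, -1], [-5, +2, +3] repeated.
step 10: apply [+5, -4, -5] → [12, -29, -24]
step 11: apply [+4, -5, -1] → [16, -34, -25]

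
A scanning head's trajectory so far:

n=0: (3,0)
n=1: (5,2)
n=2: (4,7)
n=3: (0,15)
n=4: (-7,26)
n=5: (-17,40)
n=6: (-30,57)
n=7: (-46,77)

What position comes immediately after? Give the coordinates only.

(-65,100)

Taking differences between consecutive positions: (+2,+2), (-1,+5), (-4,+8), (-7,+11), (-10,+14), (-13,+17), (-16,+20). These grow by (-3,+3) each step.
step 8: (-46,77) + (-19,+23) → (-65,100)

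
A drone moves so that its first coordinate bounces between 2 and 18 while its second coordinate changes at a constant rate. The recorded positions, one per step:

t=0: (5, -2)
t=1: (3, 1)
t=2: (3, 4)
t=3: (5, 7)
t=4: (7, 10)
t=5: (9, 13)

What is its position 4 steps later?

(17, 25)

The first coordinate travels 2 per step and bounces off the walls at 2 and 18.
  step 6: 9 → 11
  step 7: 11 → 13
  step 8: 13 → 15
  step 9: 15 → 17
The second coordinate changes by +3 each step: at step 9 it is 25.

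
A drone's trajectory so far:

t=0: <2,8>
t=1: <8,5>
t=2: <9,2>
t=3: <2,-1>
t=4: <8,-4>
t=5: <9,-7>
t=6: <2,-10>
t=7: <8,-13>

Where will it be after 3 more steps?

The first coordinate repeats the cycle [2, 8, 9] with period 3; step 10 mod 3 = 1, giving 8.
The second coordinate changes by -3 each step, so at step 10 it is 8 + 10·(-3) = -22.

<8,-22>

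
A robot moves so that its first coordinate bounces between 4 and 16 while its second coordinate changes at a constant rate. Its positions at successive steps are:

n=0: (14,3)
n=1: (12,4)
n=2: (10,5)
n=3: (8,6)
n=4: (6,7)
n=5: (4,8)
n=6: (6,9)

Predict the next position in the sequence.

The first coordinate reflects between 4 and 16, moving 2 per step.
  step 7: 6 → 8
The second coordinate changes by +1 each step: at step 7 it is 10.

(8,10)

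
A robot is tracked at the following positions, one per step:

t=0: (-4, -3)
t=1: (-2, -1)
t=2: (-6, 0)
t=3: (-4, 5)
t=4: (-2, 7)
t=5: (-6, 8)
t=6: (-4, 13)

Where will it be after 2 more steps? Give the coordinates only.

Step-to-step displacements: (+2, +2), (-4, +1), (+2, +5), (+2, +2), (-4, +1), (+2, +5) — a repeating cycle of length 3.
step 7: apply (+2, +2) → (-2, 15)
step 8: apply (-4, +1) → (-6, 16)

(-6, 16)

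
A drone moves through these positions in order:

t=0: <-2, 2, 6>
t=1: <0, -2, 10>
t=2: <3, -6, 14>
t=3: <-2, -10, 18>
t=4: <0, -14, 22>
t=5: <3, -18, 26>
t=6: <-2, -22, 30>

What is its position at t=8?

<3, -30, 38>

The first coordinate repeats the cycle [-2, 0, 3] with period 3; step 8 mod 3 = 2, giving 3.
The second coordinate changes by -4 each step, so at step 8 it is 2 + 8·(-4) = -30.
The third coordinate changes by +4 each step, so at step 8 it is 6 + 8·(4) = 38.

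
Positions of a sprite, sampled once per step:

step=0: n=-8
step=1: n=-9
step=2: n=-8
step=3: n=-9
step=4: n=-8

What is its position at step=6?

The jumps are -1, +1, -1, +1 — a geometric progression with ratio -1.
step 5: -8 − 1 → n=-9
step 6: -9 + 1 → n=-8

n=-8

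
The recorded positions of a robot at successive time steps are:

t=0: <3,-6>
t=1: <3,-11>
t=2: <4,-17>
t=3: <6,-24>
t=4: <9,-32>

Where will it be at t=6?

Taking differences between consecutive positions: <+0,-5>, <+1,-6>, <+2,-7>, <+3,-8>. These grow by <+1,-1> each step.
step 5: <9,-32> + <+4,-9> → <13,-41>
step 6: <13,-41> + <+5,-10> → <18,-51>

<18,-51>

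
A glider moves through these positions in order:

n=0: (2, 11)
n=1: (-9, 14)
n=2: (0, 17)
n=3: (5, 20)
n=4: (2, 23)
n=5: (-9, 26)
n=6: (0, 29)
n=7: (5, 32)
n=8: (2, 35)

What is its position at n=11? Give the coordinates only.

(5, 44)

First: cycles through 2, -9, 0, 5 every 4 steps. Step 11 lands at position 3 of the cycle → 5.
Second: linear, +3 per step → 44 at step 11.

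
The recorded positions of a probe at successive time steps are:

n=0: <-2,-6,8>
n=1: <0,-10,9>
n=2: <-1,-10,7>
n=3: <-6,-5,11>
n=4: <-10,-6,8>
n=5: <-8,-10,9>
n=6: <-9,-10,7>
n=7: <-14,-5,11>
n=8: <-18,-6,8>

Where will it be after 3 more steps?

Differencing gives <+2,-4,+1>, <-1,+0,-2>, <-5,+5,+4>, <-4,-1,-3>, <+2,-4,+1>, <-1,+0,-2>, <-5,+5,+4>, <-4,-1,-3>. This is the pattern <+2,-4,+1>, <-1,+0,-2>, <-5,+5,+4>, <-4,-1,-3> repeated.
step 9: apply <+2,-4,+1> → <-16,-10,9>
step 10: apply <-1,+0,-2> → <-17,-10,7>
step 11: apply <-5,+5,+4> → <-22,-5,11>

<-22,-5,11>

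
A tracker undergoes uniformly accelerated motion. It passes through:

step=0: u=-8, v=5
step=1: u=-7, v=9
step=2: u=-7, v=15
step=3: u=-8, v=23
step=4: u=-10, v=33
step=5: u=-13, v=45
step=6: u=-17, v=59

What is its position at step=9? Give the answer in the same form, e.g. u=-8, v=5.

u=-35, v=113

Taking differences between consecutive positions: (+1, +4), (+0, +6), (-1, +8), (-2, +10), (-3, +12), (-4, +14). These grow by (-1, +2) each step.
step 7: u=-17, v=59 + (-5, +16) → u=-22, v=75
step 8: u=-22, v=75 + (-6, +18) → u=-28, v=93
step 9: u=-28, v=93 + (-7, +20) → u=-35, v=113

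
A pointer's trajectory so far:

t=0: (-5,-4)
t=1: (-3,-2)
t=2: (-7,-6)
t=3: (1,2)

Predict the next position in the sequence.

The jumps are (+2,+2), (-4,-4), (+8,+8) — a geometric progression with ratio -2.
step 4: (1,2) + (-16,-16) → (-15,-14)

(-15,-14)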